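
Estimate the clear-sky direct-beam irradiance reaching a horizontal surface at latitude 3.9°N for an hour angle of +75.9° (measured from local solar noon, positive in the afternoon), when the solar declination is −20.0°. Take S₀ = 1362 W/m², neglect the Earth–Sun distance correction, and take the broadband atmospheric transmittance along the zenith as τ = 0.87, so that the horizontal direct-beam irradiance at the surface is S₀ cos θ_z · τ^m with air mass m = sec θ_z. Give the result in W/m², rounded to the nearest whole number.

142 W/m²

cos θ_z = sin(3.9°) sin(-20.0°) + cos(3.9°) cos(-20.0°) cos(75.90°) = -0.0233 + 0.2284 = 0.2051.
Air mass m = 1/cos θ_z = 1/0.2051 = 4.876; τ^m = 0.87^4.876 = 0.5071.
Surface direct beam = 1362 × 0.2051 × 0.5071 = 141.66 W/m².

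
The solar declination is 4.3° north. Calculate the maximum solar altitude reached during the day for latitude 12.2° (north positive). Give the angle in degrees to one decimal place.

82.1°

At local solar noon the hour angle is zero, so the elevation is 90° − |φ − δ| = 90° − |12.2° − (4.3°)| = 90° − 7.9° = 82.1°.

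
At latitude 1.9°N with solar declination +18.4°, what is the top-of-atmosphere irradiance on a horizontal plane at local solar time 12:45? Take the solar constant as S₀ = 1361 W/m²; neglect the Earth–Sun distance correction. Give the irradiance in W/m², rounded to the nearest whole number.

Hour angle H = 15° × (12.75 − 12) = 11.25°.
cos θ_z = sin(1.9°) sin(18.4°) + cos(1.9°) cos(18.4°) cos(11.25°) = 0.0105 + 0.9301 = 0.9406.
Top-of-atmosphere irradiance = S₀ cos θ_z = 1361 × 0.9406 = 1280.16 W/m².

1280 W/m²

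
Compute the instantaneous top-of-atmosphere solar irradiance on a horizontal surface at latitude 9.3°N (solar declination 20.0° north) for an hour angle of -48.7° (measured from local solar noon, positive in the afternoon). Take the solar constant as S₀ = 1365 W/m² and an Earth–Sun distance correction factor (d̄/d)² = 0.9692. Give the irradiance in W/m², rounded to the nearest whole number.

cos θ_z = sin(9.3°) sin(20.0°) + cos(9.3°) cos(20.0°) cos(-48.70°) = 0.0553 + 0.6120 = 0.6673.
Top-of-atmosphere irradiance = S₀ (d̄/d)² cos θ_z = 1365 × 0.9692 × 0.6673 = 882.81 W/m².

883 W/m²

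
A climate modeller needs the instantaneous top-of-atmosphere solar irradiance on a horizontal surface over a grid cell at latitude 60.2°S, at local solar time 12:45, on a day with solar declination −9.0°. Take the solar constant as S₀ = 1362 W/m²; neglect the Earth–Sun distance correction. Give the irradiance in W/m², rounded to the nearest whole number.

Hour angle H = 15° × (12.75 − 12) = 11.25°.
cos θ_z = sin φ sin δ + cos φ cos δ cos H = (-0.8678)(-0.1564) + (0.4970)(0.9877)(0.9808) = 0.6172.
Top-of-atmosphere irradiance = S₀ cos θ_z = 1362 × 0.6172 = 840.63 W/m².

841 W/m²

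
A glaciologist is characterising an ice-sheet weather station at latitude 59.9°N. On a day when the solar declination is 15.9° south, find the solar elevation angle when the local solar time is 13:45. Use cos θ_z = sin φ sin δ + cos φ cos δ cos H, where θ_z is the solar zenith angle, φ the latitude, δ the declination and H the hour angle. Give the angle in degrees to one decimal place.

11.3°

Hour angle H = 15° × (13.75 − 12) = 26.25°.
cos θ_z = sin φ sin δ + cos φ cos δ cos H = (0.8652)(-0.2740) + (0.5015)(0.9617)(0.8969) = 0.1955.
θ_z = arccos(0.1955) = 78.73°, so the elevation is 90° − 78.73° = 11.27°.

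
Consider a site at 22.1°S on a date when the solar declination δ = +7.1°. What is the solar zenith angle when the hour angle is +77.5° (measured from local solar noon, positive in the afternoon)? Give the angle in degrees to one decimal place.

81.2°

cos θ_z = sin(-22.1°) sin(7.1°) + cos(-22.1°) cos(7.1°) cos(77.50°) = -0.0465 + 0.1990 = 0.1525.
θ_z = arccos(0.1525) = 81.23°.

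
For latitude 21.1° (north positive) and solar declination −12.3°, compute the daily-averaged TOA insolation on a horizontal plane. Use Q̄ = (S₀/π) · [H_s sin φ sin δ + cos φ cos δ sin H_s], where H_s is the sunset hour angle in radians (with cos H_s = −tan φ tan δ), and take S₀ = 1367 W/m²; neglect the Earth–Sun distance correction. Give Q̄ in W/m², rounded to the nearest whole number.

346 W/m²

−tan φ tan δ = −(0.3859)(-0.2180) = 0.0841; H_s = arccos(0.0841) = 85.18°. In radians, H_s = 1.4867.
H_s sin φ sin δ = 1.4867 × 0.3600 × -0.2130 = -0.1140.
cos φ cos δ sin H_s = 0.9330 × 0.9770 × 0.9965 = 0.9084.
Q̄ = (1367/π) × (-0.1140 + 0.9084) = 435.13 × 0.7944 = 345.67 W/m².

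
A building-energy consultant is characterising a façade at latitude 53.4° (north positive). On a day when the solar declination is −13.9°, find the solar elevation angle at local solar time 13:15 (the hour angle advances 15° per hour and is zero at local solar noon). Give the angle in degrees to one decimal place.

20.8°

Hour angle H = 15° × (13.25 − 12) = 18.75°.
cos θ_z = sin(53.4°) sin(-13.9°) + cos(53.4°) cos(-13.9°) cos(18.75°) = -0.1929 + 0.5481 = 0.3552.
θ_z = arccos(0.3552) = 69.19°, so the elevation is 90° − 69.19° = 20.81°.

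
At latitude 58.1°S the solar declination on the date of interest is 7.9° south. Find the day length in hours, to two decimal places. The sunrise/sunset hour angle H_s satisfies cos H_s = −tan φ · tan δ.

cos H_s = −tan(-58.1°) · tan(-7.9°) = -0.2229, so H_s = arccos(-0.2229) = 102.88°.
Day length = 2 H_s / 15° h⁻¹ = 205.76° / 15 = 13.717 h.

13.72 hours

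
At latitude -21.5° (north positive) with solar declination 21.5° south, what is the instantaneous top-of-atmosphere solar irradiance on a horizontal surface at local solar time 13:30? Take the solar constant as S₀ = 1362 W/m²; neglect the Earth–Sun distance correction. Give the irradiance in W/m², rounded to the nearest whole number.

Hour angle H = 15° × (13.5 − 12) = 22.50°.
cos θ_z = sin(-21.5°) sin(-21.5°) + cos(-21.5°) cos(-21.5°) cos(22.50°) = 0.1343 + 0.7998 = 0.9341.
Top-of-atmosphere irradiance = S₀ cos θ_z = 1362 × 0.9341 = 1272.24 W/m².

1272 W/m²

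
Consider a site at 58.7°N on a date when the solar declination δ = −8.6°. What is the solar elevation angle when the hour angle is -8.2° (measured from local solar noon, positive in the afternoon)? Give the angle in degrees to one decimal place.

cos θ_z = sin φ sin δ + cos φ cos δ cos H = (0.8545)(-0.1495) + (0.5195)(0.9888)(0.9898) = 0.3807.
θ_z = arccos(0.3807) = 67.62°, so the elevation is 90° − 67.62° = 22.38°.

22.4°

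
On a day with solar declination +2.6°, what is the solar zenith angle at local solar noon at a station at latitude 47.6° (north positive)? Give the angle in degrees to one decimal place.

45.0°

At local solar noon the hour angle is zero, so the zenith angle is |φ − δ| = |47.6° − (2.6°)| = 45.0°.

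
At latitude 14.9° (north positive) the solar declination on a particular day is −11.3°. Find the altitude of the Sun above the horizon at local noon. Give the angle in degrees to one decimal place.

At local solar noon the hour angle is zero, so the elevation is 90° − |φ − δ| = 90° − |14.9° − (-11.3°)| = 90° − 26.2° = 63.8°.

63.8°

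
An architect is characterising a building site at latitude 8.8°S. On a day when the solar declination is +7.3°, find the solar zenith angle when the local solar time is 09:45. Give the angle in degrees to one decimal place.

37.3°

Hour angle H = 15° × (9.75 − 12) = -33.75°.
cos θ_z = sin φ sin δ + cos φ cos δ cos H = (-0.1530)(0.1271) + (0.9882)(0.9919)(0.8315) = 0.7956.
θ_z = arccos(0.7956) = 37.29°.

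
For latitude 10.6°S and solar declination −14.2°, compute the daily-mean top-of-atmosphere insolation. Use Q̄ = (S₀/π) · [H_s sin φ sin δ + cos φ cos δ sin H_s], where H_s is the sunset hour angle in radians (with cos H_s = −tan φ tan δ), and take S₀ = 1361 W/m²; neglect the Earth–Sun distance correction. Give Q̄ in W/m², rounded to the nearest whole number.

444 W/m²

The sunset hour angle satisfies cos H_s = −tan φ tan δ = -0.0474, giving H_s = 92.72°. In radians, H_s = 1.6183.
H_s sin φ sin δ = 1.6183 × -0.1840 × -0.2453 = 0.0730.
cos φ cos δ sin H_s = 0.9829 × 0.9694 × 0.9989 = 0.9518.
Q̄ = (1361/π) × (0.0730 + 0.9518) = 433.22 × 1.0248 = 443.96 W/m².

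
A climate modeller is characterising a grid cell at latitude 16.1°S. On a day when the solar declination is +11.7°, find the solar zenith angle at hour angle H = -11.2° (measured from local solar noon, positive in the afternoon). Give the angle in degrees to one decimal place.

29.9°

cos θ_z = sin φ sin δ + cos φ cos δ cos H = (-0.2773)(0.2028) + (0.9608)(0.9792)(0.9810) = 0.8667.
θ_z = arccos(0.8667) = 29.92°.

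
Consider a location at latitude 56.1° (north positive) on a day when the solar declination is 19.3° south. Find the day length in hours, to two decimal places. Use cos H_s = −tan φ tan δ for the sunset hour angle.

7.81 hours

cos H_s = −tan(56.1°) · tan(-19.3°) = 0.5211, so H_s = arccos(0.5211) = 58.59°.
Day length = 2 H_s / 15° h⁻¹ = 117.18° / 15 = 7.812 h.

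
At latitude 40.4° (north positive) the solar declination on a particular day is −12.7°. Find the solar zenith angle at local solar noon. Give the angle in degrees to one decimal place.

53.1°

At local solar noon the hour angle is zero, so the zenith angle is |φ − δ| = |40.4° − (-12.7°)| = 53.1°.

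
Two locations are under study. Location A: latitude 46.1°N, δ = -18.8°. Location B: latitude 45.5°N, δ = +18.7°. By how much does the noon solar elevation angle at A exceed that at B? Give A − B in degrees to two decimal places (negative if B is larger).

-38.10°

A: 90° − |46.1 − (-18.8)| = 25.10°.
B: 90° − |45.5 − (18.7)| = 63.20°.
A − B = 25.10 − 63.20 = -38.10°.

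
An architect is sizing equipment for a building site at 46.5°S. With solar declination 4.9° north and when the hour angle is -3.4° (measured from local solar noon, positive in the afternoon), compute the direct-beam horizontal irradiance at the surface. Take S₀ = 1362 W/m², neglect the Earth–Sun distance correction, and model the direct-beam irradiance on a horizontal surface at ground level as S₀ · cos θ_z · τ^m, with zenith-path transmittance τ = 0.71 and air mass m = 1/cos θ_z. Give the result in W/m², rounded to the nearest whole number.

489 W/m²

cos θ_z = sin(-46.5°) sin(4.9°) + cos(-46.5°) cos(4.9°) cos(-3.40°) = -0.0620 + 0.6846 = 0.6226.
Air mass m = 1/cos θ_z = 1/0.6226 = 1.606; τ^m = 0.71^1.606 = 0.5769.
Surface direct beam = 1362 × 0.6226 × 0.5769 = 489.20 W/m².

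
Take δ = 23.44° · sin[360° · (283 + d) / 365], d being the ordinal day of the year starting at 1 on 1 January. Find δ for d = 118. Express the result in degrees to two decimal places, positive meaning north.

360 × (283 + 118) / 365 = 395.507°; sin(395.507°) = 0.5808.
δ = 23.44 × 0.5808 = 13.614° ≈ +13.61°.

+13.61°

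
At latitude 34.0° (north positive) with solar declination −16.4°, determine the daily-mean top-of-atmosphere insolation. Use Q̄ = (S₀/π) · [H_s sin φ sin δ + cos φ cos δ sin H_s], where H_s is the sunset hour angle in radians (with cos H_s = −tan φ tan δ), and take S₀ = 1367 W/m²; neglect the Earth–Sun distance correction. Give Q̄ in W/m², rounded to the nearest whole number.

The sunset hour angle satisfies cos H_s = −tan φ tan δ = 0.1985, giving H_s = 78.55°. In radians, H_s = 1.3710.
H_s sin φ sin δ = 1.3710 × 0.5592 × -0.2823 = -0.2164.
cos φ cos δ sin H_s = 0.8290 × 0.9593 × 0.9801 = 0.7794.
Q̄ = (1367/π) × (-0.2164 + 0.7794) = 435.13 × 0.5630 = 244.98 W/m².

245 W/m²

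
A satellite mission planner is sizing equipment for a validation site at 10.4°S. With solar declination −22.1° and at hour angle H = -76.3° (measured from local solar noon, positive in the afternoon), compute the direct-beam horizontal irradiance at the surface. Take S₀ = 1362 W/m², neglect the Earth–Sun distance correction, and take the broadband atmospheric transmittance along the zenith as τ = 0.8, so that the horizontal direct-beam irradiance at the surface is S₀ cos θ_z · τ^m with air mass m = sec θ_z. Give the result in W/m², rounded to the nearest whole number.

cos θ_z = sin(-10.4°) sin(-22.1°) + cos(-10.4°) cos(-22.1°) cos(-76.30°) = 0.0679 + 0.2158 = 0.2837.
Air mass m = 1/cos θ_z = 1/0.2837 = 3.525; τ^m = 0.8^3.525 = 0.4554.
Surface direct beam = 1362 × 0.2837 × 0.4554 = 175.97 W/m².

176 W/m²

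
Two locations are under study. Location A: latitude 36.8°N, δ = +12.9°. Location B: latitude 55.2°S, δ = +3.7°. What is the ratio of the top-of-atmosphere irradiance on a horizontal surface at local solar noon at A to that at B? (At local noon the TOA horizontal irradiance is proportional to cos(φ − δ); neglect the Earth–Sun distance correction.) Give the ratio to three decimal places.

A: cos θ_z = cos(36.8° − (12.9°)) = 0.9143.
B: cos θ_z = cos(-55.2° − (3.7°)) = 0.5165.
Ratio A/B = 0.9143 / 0.5165 = 1.7702.

1.770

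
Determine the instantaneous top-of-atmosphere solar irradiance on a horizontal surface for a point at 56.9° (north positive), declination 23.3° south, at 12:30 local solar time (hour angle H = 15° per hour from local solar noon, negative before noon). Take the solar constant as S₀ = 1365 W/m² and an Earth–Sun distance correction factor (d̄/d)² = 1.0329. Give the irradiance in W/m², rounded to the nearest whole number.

Hour angle H = 15° × (12.5 − 12) = 7.50°.
cos θ_z = sin(56.9°) sin(-23.3°) + cos(56.9°) cos(-23.3°) cos(7.50°) = -0.3314 + 0.4973 = 0.1659.
Top-of-atmosphere irradiance = S₀ (d̄/d)² cos θ_z = 1365 × 1.0329 × 0.1659 = 233.90 W/m².

234 W/m²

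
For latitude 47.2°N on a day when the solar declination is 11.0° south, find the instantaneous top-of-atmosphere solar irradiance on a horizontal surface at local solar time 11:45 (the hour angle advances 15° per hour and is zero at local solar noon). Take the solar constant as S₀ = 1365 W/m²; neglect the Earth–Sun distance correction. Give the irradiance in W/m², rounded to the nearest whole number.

Hour angle H = 15° × (11.75 − 12) = -3.75°.
cos θ_z = sin φ sin δ + cos φ cos δ cos H = (0.7337)(-0.1908) + (0.6794)(0.9816)(0.9979) = 0.5255.
Top-of-atmosphere irradiance = S₀ cos θ_z = 1365 × 0.5255 = 717.31 W/m².

717 W/m²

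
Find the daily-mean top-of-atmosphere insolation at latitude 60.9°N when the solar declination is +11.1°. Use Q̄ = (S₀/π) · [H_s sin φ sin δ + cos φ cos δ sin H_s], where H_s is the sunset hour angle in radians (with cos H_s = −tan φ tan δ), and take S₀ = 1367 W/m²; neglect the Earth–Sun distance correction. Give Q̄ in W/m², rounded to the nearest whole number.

−tan φ tan δ = −(1.7966)(0.1962) = -0.3525; H_s = arccos(-0.3525) = 110.64°. In radians, H_s = 1.9310.
H_s sin φ sin δ = 1.9310 × 0.8738 × 0.1925 = 0.3248.
cos φ cos δ sin H_s = 0.4863 × 0.9813 × 0.9358 = 0.4466.
Q̄ = (1367/π) × (0.3248 + 0.4466) = 435.13 × 0.7714 = 335.66 W/m².

336 W/m²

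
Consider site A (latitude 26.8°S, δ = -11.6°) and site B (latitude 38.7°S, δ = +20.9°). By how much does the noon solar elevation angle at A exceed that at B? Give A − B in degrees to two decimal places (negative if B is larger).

A: 90° − |-26.8 − (-11.6)| = 74.80°.
B: 90° − |-38.7 − (20.9)| = 30.40°.
A − B = 74.80 − 30.40 = 44.40°.

+44.40°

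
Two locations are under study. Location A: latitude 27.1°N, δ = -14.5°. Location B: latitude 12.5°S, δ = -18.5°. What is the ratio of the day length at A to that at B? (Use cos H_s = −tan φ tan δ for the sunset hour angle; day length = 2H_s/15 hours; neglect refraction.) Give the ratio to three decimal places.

A: H_s = arccos(−tan 27.1° · tan -14.5°) = 82.40°, so 2H_s/15 = 10.9867 h.
B: H_s = arccos(−tan -12.5° · tan -18.5°) = 94.25°, so 2H_s/15 = 12.5667 h.
Ratio A/B = 10.9867 / 12.5667 = 0.8743.

0.874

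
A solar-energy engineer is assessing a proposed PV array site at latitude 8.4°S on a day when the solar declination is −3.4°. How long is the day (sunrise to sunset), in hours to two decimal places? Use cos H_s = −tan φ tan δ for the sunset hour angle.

−tan φ tan δ = −(-0.1477)(-0.0594) = -0.0088; H_s = arccos(-0.0088) = 90.50°.
Day length = 2 H_s / 15° h⁻¹ = 181.00° / 15 = 12.067 h.

12.07 hours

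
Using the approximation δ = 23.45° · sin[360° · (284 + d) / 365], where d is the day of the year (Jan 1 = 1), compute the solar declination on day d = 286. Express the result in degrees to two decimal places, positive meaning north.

-8.86°

360 × (284 + 286) / 365 = 562.192°; sin(562.192°) = -0.3777.
δ = 23.45 × -0.3777 = -8.857° ≈ -8.86°.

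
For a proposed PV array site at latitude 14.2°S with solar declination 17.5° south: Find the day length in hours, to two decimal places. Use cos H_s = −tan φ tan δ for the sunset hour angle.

12.61 hours

−tan φ tan δ = −(-0.2530)(-0.3153) = -0.0798; H_s = arccos(-0.0798) = 94.58°.
Day length = 2 H_s / 15° h⁻¹ = 189.16° / 15 = 12.611 h.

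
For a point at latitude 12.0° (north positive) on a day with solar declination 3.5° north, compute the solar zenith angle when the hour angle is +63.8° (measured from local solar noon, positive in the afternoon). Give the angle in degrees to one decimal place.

cos θ_z = sin φ sin δ + cos φ cos δ cos H = (0.2079)(0.0610) + (0.9781)(0.9981)(0.4415) = 0.4437.
θ_z = arccos(0.4437) = 63.66°.

63.7°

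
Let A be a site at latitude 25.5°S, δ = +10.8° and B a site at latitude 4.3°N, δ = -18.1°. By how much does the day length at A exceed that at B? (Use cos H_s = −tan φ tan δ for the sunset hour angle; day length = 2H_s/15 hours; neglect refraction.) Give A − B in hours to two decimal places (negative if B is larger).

-0.51 h

A: H_s = arccos(−tan -25.5° · tan 10.8°) = 84.78°, so 2H_s/15 = 11.3040 h.
B: H_s = arccos(−tan 4.3° · tan -18.1°) = 88.59°, so 2H_s/15 = 11.8120 h.
A − B = 11.3040 − 11.8120 = -0.5080 h.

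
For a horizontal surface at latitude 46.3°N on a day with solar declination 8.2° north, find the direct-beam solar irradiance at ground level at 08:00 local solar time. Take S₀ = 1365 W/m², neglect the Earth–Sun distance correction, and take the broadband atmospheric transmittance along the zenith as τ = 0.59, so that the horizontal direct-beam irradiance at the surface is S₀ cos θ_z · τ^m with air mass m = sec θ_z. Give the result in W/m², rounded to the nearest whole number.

186 W/m²

Hour angle H = 15° × (8 − 12) = -60.00°.
cos θ_z = sin(46.3°) sin(8.2°) + cos(46.3°) cos(8.2°) cos(-60.00°) = 0.1031 + 0.3419 = 0.4450.
Air mass m = 1/cos θ_z = 1/0.4450 = 2.247; τ^m = 0.59^2.247 = 0.3056.
Surface direct beam = 1365 × 0.4450 × 0.3056 = 185.63 W/m².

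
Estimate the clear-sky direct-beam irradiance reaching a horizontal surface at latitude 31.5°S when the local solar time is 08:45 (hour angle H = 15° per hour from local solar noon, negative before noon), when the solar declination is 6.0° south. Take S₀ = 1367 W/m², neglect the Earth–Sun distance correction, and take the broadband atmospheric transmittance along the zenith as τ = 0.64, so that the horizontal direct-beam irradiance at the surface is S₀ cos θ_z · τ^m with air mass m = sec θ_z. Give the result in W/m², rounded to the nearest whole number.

405 W/m²

Hour angle H = 15° × (8.75 − 12) = -48.75°.
cos θ_z = sin φ sin δ + cos φ cos δ cos H = (-0.5225)(-0.1045) + (0.8526)(0.9945)(0.6593) = 0.6136.
Air mass m = 1/cos θ_z = 1/0.6136 = 1.630; τ^m = 0.64^1.630 = 0.4831.
Surface direct beam = 1367 × 0.6136 × 0.4831 = 405.22 W/m².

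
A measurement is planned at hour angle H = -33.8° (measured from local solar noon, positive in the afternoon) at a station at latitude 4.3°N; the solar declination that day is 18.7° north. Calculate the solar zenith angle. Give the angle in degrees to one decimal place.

36.0°

cos θ_z = sin φ sin δ + cos φ cos δ cos H = (0.0750)(0.3206) + (0.9972)(0.9472)(0.8310) = 0.8090.
θ_z = arccos(0.8090) = 36.00°.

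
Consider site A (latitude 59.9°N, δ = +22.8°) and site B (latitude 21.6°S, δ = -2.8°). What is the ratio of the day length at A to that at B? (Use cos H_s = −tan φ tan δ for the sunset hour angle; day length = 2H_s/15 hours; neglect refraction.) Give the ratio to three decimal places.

A: H_s = arccos(−tan 59.9° · tan 22.8°) = 136.48°, so 2H_s/15 = 18.1973 h.
B: H_s = arccos(−tan -21.6° · tan -2.8°) = 91.11°, so 2H_s/15 = 12.1480 h.
Ratio A/B = 18.1973 / 12.1480 = 1.4980.

1.498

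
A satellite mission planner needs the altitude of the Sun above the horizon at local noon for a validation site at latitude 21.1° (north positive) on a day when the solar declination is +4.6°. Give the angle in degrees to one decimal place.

73.5°

At local solar noon the hour angle is zero, so the elevation is 90° − |φ − δ| = 90° − |21.1° − (4.6°)| = 90° − 16.5° = 73.5°.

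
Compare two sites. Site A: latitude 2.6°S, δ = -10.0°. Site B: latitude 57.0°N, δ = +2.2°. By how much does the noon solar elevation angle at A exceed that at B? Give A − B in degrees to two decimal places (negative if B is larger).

A: 90° − |-2.6 − (-10.0)| = 82.60°.
B: 90° − |57.0 − (2.2)| = 35.20°.
A − B = 82.60 − 35.20 = 47.40°.

+47.40°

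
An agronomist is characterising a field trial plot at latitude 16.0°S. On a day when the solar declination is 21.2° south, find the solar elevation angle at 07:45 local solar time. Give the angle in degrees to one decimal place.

29.7°

Hour angle H = 15° × (7.75 − 12) = -63.75°.
cos θ_z = sin(-16.0°) sin(-21.2°) + cos(-16.0°) cos(-21.2°) cos(-63.75°) = 0.0997 + 0.3964 = 0.4961.
θ_z = arccos(0.4961) = 60.26°, so the elevation is 90° − 60.26° = 29.74°.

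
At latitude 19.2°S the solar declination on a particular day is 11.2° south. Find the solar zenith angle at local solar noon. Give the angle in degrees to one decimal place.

8.0°

At local solar noon the hour angle is zero, so the zenith angle is |φ − δ| = |-19.2° − (-11.2°)| = 8.0°.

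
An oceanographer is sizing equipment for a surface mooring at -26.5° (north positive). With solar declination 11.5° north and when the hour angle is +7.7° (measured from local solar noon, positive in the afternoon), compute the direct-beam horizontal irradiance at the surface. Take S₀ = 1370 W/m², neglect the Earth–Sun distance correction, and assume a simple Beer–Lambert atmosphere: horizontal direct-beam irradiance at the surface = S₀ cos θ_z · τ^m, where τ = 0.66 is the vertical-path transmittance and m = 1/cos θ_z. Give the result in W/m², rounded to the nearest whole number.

cos θ_z = sin(-26.5°) sin(11.5°) + cos(-26.5°) cos(11.5°) cos(7.70°) = -0.0890 + 0.8691 = 0.7801.
Air mass m = 1/cos θ_z = 1/0.7801 = 1.282; τ^m = 0.66^1.282 = 0.5870.
Surface direct beam = 1370 × 0.7801 × 0.5870 = 627.35 W/m².

627 W/m²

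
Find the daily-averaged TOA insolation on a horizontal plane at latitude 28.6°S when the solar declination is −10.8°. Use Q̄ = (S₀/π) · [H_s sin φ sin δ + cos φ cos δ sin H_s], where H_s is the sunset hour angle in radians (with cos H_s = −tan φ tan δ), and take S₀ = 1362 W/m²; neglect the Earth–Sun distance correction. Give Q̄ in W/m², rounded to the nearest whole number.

The sunset hour angle satisfies cos H_s = −tan φ tan δ = -0.1040, giving H_s = 95.97°. In radians, H_s = 1.6750.
H_s sin φ sin δ = 1.6750 × -0.4787 × -0.1874 = 0.1503.
cos φ cos δ sin H_s = 0.8780 × 0.9823 × 0.9946 = 0.8578.
Q̄ = (1362/π) × (0.1503 + 0.8578) = 433.54 × 1.0081 = 437.05 W/m².

437 W/m²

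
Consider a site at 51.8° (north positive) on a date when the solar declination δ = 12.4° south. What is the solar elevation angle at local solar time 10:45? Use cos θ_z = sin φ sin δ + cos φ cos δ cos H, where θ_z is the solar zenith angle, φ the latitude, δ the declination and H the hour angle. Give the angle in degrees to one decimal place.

23.8°

Hour angle H = 15° × (10.75 − 12) = -18.75°.
cos θ_z = sin(51.8°) sin(-12.4°) + cos(51.8°) cos(-12.4°) cos(-18.75°) = -0.1688 + 0.5719 = 0.4031.
θ_z = arccos(0.4031) = 66.23°, so the elevation is 90° − 66.23° = 23.77°.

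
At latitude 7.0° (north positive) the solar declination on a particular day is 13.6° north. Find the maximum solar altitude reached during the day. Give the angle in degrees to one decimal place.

At local solar noon the hour angle is zero, so the elevation is 90° − |φ − δ| = 90° − |7.0° − (13.6°)| = 90° − 6.6° = 83.4°.

83.4°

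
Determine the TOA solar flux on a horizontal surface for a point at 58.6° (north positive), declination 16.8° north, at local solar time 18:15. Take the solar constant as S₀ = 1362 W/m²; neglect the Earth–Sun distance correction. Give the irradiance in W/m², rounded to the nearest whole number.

Hour angle H = 15° × (18.25 − 12) = 93.75°.
cos θ_z = sin φ sin δ + cos φ cos δ cos H = (0.8536)(0.2890) + (0.5210)(0.9573)(-0.0654) = 0.2141.
Top-of-atmosphere irradiance = S₀ cos θ_z = 1362 × 0.2141 = 291.60 W/m².

292 W/m²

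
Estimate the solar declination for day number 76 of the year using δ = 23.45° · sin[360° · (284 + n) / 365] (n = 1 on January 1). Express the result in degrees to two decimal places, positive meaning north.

-2.02°

360 × (284 + 76) / 365 = 355.068°; sin(355.068°) = -0.0860.
δ = 23.45 × -0.0860 = -2.017° ≈ -2.02°.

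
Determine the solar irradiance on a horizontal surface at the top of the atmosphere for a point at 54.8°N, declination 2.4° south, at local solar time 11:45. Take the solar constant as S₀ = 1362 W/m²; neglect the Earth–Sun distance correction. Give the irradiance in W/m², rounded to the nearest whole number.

Hour angle H = 15° × (11.75 − 12) = -3.75°.
cos θ_z = sin φ sin δ + cos φ cos δ cos H = (0.8171)(-0.0419) + (0.5764)(0.9991)(0.9979) = 0.5404.
Top-of-atmosphere irradiance = S₀ cos θ_z = 1362 × 0.5404 = 736.02 W/m².

736 W/m²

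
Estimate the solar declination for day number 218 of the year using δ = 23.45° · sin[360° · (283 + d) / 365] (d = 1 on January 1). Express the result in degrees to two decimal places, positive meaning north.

+16.83°

360 × (283 + 218) / 365 = 494.137°; sin(494.137°) = 0.7177.
δ = 23.45 × 0.7177 = 16.830° ≈ +16.83°.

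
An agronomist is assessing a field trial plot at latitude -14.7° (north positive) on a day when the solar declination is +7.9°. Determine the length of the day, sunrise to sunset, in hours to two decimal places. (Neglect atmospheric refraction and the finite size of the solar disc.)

The sunset hour angle satisfies cos H_s = −tan φ tan δ = 0.0364, giving H_s = 87.91°.
Day length = 2 H_s / 15° h⁻¹ = 175.82° / 15 = 11.721 h.

11.72 hours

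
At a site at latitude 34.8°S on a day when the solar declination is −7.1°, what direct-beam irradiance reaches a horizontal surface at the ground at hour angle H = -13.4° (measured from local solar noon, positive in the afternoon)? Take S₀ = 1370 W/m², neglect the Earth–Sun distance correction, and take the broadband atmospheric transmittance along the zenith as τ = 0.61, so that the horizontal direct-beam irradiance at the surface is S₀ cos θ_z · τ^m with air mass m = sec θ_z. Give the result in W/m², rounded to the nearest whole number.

cos θ_z = sin φ sin δ + cos φ cos δ cos H = (-0.5707)(-0.1236) + (0.8211)(0.9923)(0.9728) = 0.8632.
Air mass m = 1/cos θ_z = 1/0.8632 = 1.158; τ^m = 0.61^1.158 = 0.5642.
Surface direct beam = 1370 × 0.8632 × 0.5642 = 667.21 W/m².

667 W/m²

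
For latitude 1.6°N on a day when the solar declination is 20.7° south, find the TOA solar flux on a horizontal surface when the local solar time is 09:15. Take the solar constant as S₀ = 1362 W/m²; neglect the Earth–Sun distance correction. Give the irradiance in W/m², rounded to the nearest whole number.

Hour angle H = 15° × (9.25 − 12) = -41.25°.
cos θ_z = sin(1.6°) sin(-20.7°) + cos(1.6°) cos(-20.7°) cos(-41.25°) = -0.0099 + 0.7030 = 0.6931.
Top-of-atmosphere irradiance = S₀ cos θ_z = 1362 × 0.6931 = 944.00 W/m².

944 W/m²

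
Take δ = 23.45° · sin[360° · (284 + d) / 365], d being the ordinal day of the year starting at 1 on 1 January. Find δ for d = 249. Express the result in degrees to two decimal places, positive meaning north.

360 × (284 + 249) / 365 = 525.699°; sin(525.699°) = 0.2470.
δ = 23.45 × 0.2470 = 5.792° ≈ +5.79°.

+5.79°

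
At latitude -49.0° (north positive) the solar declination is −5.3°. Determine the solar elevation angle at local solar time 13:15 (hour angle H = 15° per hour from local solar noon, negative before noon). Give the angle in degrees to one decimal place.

Hour angle H = 15° × (13.25 − 12) = 18.75°.
With φ = -49.0°, δ = -5.3°, H = 18.75°: sin φ sin δ = 0.0697, cos φ cos δ cos H = 0.6186, so cos θ_z = 0.6883.
θ_z = arccos(0.6883) = 46.50°, so the elevation is 90° − 46.50° = 43.50°.

43.5°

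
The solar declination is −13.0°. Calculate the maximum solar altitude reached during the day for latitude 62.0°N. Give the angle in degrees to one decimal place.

At local solar noon the hour angle is zero, so the elevation is 90° − |φ − δ| = 90° − |62.0° − (-13.0°)| = 90° − 75.0° = 15.0°.

15.0°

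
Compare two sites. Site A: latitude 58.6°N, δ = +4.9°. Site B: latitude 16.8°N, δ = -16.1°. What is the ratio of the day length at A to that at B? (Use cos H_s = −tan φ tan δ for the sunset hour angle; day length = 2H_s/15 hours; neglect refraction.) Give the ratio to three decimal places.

1.154

A: H_s = arccos(−tan 58.6° · tan 4.9°) = 98.07°, so 2H_s/15 = 13.0760 h.
B: H_s = arccos(−tan 16.8° · tan -16.1°) = 85.00°, so 2H_s/15 = 11.3333 h.
Ratio A/B = 13.0760 / 11.3333 = 1.1538.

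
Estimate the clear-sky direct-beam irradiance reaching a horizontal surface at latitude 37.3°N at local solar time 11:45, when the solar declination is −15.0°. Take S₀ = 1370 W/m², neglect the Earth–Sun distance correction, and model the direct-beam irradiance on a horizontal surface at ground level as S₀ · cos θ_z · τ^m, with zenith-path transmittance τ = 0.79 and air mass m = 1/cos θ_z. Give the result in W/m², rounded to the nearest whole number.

568 W/m²

Hour angle H = 15° × (11.75 − 12) = -3.75°.
cos θ_z = sin(37.3°) sin(-15.0°) + cos(37.3°) cos(-15.0°) cos(-3.75°) = -0.1568 + 0.7667 = 0.6099.
Air mass m = 1/cos θ_z = 1/0.6099 = 1.640; τ^m = 0.79^1.640 = 0.6794.
Surface direct beam = 1370 × 0.6099 × 0.6794 = 567.68 W/m².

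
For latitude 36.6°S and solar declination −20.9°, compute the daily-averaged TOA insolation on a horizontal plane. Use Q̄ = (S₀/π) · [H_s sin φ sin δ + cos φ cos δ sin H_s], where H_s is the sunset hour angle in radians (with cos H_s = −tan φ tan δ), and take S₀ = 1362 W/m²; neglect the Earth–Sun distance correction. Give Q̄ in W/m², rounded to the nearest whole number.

cos H_s = −tan(-36.6°) · tan(-20.9°) = -0.2836, so H_s = arccos(-0.2836) = 106.48°. In radians, H_s = 1.8584.
H_s sin φ sin δ = 1.8584 × -0.5962 × -0.3567 = 0.3952.
cos φ cos δ sin H_s = 0.8028 × 0.9342 × 0.9589 = 0.7192.
Q̄ = (1362/π) × (0.3952 + 0.7192) = 433.54 × 1.1144 = 483.14 W/m².

483 W/m²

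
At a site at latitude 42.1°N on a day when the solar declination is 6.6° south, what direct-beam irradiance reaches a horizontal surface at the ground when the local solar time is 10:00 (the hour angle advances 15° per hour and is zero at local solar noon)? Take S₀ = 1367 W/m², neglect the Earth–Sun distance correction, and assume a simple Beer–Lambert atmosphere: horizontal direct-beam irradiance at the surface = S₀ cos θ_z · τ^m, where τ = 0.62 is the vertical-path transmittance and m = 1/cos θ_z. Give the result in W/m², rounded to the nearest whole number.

Hour angle H = 15° × (10 − 12) = -30.00°.
cos θ_z = sin(42.1°) sin(-6.6°) + cos(42.1°) cos(-6.6°) cos(-30.00°) = -0.0771 + 0.6383 = 0.5612.
Air mass m = 1/cos θ_z = 1/0.5612 = 1.782; τ^m = 0.62^1.782 = 0.4266.
Surface direct beam = 1367 × 0.5612 × 0.4266 = 327.27 W/m².

327 W/m²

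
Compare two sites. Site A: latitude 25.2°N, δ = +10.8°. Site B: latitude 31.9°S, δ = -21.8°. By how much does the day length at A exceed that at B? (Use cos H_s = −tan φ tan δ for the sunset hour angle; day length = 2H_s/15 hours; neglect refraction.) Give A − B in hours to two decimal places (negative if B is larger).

A: H_s = arccos(−tan 25.2° · tan 10.8°) = 95.15°, so 2H_s/15 = 12.6867 h.
B: H_s = arccos(−tan -31.9° · tan -21.8°) = 104.42°, so 2H_s/15 = 13.9227 h.
A − B = 12.6867 − 13.9227 = -1.2360 h.

-1.24 h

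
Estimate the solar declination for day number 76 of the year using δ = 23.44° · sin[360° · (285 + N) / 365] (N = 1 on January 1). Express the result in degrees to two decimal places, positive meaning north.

360 × (285 + 76) / 365 = 356.055°; sin(356.055°) = -0.0688.
δ = 23.44 × -0.0688 = -1.613° ≈ -1.61°.

-1.61°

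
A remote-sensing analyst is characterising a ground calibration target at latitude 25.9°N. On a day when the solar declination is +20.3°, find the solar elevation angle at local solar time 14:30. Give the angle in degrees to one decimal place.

55.2°

Hour angle H = 15° × (14.5 − 12) = 37.50°.
cos θ_z = sin φ sin δ + cos φ cos δ cos H = (0.4368)(0.3469) + (0.8996)(0.9379)(0.7934) = 0.8209.
θ_z = arccos(0.8209) = 34.83°, so the elevation is 90° − 34.83° = 55.17°.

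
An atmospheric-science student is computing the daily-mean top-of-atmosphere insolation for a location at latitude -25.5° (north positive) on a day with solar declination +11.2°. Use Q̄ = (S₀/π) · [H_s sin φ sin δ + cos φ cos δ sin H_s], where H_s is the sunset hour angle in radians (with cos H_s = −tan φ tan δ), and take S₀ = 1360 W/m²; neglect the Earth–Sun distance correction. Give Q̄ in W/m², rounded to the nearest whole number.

cos H_s = −tan(-25.5°) · tan(11.2°) = 0.0944, so H_s = arccos(0.0944) = 84.58°. In radians, H_s = 1.4762.
H_s sin φ sin δ = 1.4762 × -0.4305 × 0.1942 = -0.1234.
cos φ cos δ sin H_s = 0.9026 × 0.9810 × 0.9955 = 0.8815.
Q̄ = (1360/π) × (-0.1234 + 0.8815) = 432.90 × 0.7581 = 328.18 W/m².

328 W/m²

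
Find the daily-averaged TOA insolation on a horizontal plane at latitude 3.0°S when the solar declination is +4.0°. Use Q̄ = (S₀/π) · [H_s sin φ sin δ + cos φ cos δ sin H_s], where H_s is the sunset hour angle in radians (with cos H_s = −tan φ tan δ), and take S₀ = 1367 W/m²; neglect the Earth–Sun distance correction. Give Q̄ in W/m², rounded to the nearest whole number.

−tan φ tan δ = −(-0.0524)(0.0699) = 0.0037; H_s = arccos(0.0037) = 89.79°. In radians, H_s = 1.5671.
H_s sin φ sin δ = 1.5671 × -0.0523 × 0.0698 = -0.0057.
cos φ cos δ sin H_s = 0.9986 × 0.9976 × 1.0000 = 0.9962.
Q̄ = (1367/π) × (-0.0057 + 0.9962) = 435.13 × 0.9905 = 431.00 W/m².

431 W/m²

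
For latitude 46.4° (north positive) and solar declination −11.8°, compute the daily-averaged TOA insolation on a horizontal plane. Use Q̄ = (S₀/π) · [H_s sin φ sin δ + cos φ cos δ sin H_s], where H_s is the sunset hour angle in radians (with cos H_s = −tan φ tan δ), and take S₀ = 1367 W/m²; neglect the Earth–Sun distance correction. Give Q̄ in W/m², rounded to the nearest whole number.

cos H_s = −tan(46.4°) · tan(-11.8°) = 0.2194, so H_s = arccos(0.2194) = 77.33°. In radians, H_s = 1.3497.
H_s sin φ sin δ = 1.3497 × 0.7242 × -0.2045 = -0.1999.
cos φ cos δ sin H_s = 0.6896 × 0.9789 × 0.9757 = 0.6586.
Q̄ = (1367/π) × (-0.1999 + 0.6586) = 435.13 × 0.4587 = 199.59 W/m².

200 W/m²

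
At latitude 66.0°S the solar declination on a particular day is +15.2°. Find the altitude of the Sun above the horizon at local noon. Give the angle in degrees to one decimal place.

8.8°

At local solar noon the hour angle is zero, so the elevation is 90° − |φ − δ| = 90° − |-66.0° − (15.2°)| = 90° − 81.2° = 8.8°.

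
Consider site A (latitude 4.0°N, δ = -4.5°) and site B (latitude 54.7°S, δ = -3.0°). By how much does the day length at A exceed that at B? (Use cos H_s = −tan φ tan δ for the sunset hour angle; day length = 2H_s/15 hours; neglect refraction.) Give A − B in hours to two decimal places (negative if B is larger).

-0.61 h

A: H_s = arccos(−tan 4.0° · tan -4.5°) = 89.68°, so 2H_s/15 = 11.9573 h.
B: H_s = arccos(−tan -54.7° · tan -3.0°) = 94.24°, so 2H_s/15 = 12.5653 h.
A − B = 11.9573 − 12.5653 = -0.6080 h.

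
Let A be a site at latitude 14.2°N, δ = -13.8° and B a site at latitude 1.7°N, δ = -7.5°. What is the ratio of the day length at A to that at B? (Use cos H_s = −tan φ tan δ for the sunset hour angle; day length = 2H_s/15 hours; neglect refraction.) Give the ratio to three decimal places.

A: H_s = arccos(−tan 14.2° · tan -13.8°) = 86.44°, so 2H_s/15 = 11.5253 h.
B: H_s = arccos(−tan 1.7° · tan -7.5°) = 89.78°, so 2H_s/15 = 11.9707 h.
Ratio A/B = 11.5253 / 11.9707 = 0.9628.

0.963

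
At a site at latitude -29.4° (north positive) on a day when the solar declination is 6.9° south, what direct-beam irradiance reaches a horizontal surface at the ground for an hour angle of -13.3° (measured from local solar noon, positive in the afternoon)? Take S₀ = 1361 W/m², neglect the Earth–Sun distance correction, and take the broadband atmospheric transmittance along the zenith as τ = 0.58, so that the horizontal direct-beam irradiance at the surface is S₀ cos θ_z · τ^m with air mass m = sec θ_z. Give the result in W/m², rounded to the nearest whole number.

cos θ_z = sin(-29.4°) sin(-6.9°) + cos(-29.4°) cos(-6.9°) cos(-13.30°) = 0.0590 + 0.8417 = 0.9007.
Air mass m = 1/cos θ_z = 1/0.9007 = 1.110; τ^m = 0.58^1.110 = 0.5463.
Surface direct beam = 1361 × 0.9007 × 0.5463 = 669.68 W/m².

670 W/m²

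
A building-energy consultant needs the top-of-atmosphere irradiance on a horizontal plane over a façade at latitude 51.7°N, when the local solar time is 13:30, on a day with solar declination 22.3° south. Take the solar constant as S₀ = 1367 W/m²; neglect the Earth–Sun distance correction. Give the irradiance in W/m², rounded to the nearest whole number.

317 W/m²

Hour angle H = 15° × (13.5 − 12) = 22.50°.
With φ = 51.7°, δ = -22.3°, H = 22.50°: sin φ sin δ = -0.2978, cos φ cos δ cos H = 0.5298, so cos θ_z = 0.2320.
Top-of-atmosphere irradiance = S₀ cos θ_z = 1367 × 0.2320 = 317.14 W/m².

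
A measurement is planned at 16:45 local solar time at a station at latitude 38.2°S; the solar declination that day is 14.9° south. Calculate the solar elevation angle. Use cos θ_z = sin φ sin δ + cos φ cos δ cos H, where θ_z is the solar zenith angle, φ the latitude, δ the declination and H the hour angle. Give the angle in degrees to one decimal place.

23.8°

Hour angle H = 15° × (16.75 − 12) = 71.25°.
cos θ_z = sin(-38.2°) sin(-14.9°) + cos(-38.2°) cos(-14.9°) cos(71.25°) = 0.1590 + 0.2441 = 0.4031.
θ_z = arccos(0.4031) = 66.23°, so the elevation is 90° − 66.23° = 23.77°.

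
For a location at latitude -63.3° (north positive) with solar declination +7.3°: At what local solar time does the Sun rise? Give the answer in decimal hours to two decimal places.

6.98 h

The sunset hour angle satisfies cos H_s = −tan φ tan δ = 0.2547, giving H_s = 75.24°.
Sunrise is at 12 − H_s/15 = 12 − 5.016 = 6.984 h local solar time.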